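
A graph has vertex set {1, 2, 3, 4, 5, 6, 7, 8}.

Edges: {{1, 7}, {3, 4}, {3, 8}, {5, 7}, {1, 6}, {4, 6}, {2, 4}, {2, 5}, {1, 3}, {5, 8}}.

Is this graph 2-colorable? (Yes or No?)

The cycle 8-3-4-2-5-8 has odd length 5, so it cannot be 2-colored; at least 3 colors are needed.
So 2 colors are not enough.

No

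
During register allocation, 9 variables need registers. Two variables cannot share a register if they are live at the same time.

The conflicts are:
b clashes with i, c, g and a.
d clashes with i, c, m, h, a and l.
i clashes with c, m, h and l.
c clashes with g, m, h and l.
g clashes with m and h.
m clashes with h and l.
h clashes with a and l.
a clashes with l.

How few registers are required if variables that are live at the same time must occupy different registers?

6

d, i, c, m, h, l are mutually in conflict, so at least 6 registers are needed.
6 registers suffice: register 1 → {c, a}; register 2 → {b, h}; register 3 → {i, g}; register 4 → {d}; register 5 → {m}; register 6 → {l}. Every pair that conflicts lands in different registers.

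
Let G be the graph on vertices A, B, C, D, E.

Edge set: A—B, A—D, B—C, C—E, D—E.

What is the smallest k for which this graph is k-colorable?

3

The cycle B-C-E-D-A-B has odd length 5, so it cannot be 2-colored; at least 3 colors are needed.
One proper 3-coloring: A=1, B=3, C=2, D=2, E=1. Every edge joins two different colors.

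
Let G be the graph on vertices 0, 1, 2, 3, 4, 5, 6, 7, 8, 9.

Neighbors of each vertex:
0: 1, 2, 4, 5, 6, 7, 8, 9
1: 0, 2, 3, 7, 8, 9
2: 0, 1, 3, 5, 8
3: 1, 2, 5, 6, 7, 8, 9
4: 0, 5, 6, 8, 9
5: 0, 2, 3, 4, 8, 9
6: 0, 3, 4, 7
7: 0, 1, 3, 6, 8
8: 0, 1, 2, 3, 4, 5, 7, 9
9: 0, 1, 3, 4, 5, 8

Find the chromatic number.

5

0, 4, 5, 8, 9 are pairwise adjacent (a clique of size 5), so at least 5 colors are needed.
A valid assignment using 5 colors: 0=b, 1=c, 2=d, 3=b, 4=e, 5=c, 6=a, 7=d, 8=a, 9=d. Each edge has distinct colors on its endpoints.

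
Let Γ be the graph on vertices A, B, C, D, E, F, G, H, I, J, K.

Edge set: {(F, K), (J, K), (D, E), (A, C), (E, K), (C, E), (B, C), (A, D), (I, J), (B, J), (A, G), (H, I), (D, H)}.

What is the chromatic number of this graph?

3

The cycle C-B-J-K-E-C has odd length 5, so it cannot be 2-colored; at least 3 colors are needed.
3 colors suffice: color red → {C, D, F, G, J}; color blue → {A, B, H, K}; color green → {E, I}. No two adjacent vertices share a color.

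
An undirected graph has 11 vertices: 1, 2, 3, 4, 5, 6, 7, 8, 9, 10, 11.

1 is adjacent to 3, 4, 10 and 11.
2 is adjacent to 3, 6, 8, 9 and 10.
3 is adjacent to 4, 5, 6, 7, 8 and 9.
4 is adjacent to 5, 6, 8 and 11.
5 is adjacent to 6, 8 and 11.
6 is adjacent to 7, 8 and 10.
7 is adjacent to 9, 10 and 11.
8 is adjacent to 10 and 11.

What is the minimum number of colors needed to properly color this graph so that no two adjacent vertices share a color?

3, 4, 5, 6, 8 form a clique, so at least 5 colors are needed.
One proper 5-coloring: 1=blue, 2=yellow, 3=red, 4=yellow, 5=purple, 6=green, 7=blue, 8=blue, 9=green, 10=red, 11=red. Each edge has distinct colors on its endpoints.

5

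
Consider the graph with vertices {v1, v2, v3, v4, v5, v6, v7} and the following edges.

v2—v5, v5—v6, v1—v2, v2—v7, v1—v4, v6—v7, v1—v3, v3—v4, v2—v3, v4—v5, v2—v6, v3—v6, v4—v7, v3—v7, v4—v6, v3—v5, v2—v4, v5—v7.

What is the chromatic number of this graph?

6

v2, v3, v4, v5, v6, v7 form a clique, so at least 6 colors are needed.
6 colors suffice: color 1 → {v4}; color 2 → {v2}; color 3 → {v3}; color 4 → {v1, v6}; color 5 → {v5}; color 6 → {v7}. No two adjacent vertices share a color.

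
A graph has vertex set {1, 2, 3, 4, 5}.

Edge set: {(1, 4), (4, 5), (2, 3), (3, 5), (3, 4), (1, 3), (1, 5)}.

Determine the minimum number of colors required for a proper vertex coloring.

1, 3, 4, 5 form a clique, so at least 4 colors are needed.
4 colors suffice: color a → {3}; color b → {2, 4}; color c → {5}; color d → {1}. Every edge joins two different colors.

4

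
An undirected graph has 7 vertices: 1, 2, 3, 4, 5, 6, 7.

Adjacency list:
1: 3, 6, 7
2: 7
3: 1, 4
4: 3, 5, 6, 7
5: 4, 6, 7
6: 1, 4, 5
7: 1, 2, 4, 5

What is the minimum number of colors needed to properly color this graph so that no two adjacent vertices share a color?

3

4, 5, 7 are pairwise adjacent, so at least 3 colors are needed.
3 colors suffice: color a → {3, 6, 7}; color b → {1, 2, 4}; color c → {5}. Each edge has distinct colors on its endpoints.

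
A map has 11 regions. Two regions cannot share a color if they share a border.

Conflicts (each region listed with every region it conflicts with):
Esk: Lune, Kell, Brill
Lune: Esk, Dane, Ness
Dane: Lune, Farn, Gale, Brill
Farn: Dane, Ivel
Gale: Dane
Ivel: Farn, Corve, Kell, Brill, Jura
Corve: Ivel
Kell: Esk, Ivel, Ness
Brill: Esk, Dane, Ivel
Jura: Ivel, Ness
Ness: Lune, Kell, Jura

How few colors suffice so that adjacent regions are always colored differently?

2

Ivel and Jura conflict, so at least 2 colors are needed.
2 colors suffice: Esk=1, Lune=2, Dane=1, Farn=2, Gale=2, Ivel=1, Corve=2, Kell=2, Brill=2, Jura=2, Ness=1. No two conflicting regions share a color.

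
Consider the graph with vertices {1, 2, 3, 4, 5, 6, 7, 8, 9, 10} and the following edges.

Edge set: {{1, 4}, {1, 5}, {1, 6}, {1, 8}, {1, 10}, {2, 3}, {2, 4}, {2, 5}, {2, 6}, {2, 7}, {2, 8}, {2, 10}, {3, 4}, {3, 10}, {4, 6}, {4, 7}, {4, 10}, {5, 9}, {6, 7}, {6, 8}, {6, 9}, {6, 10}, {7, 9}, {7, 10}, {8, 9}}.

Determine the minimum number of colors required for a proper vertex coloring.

5

2, 4, 6, 7, 10 form a clique, so at least 5 colors are needed.
5 colors suffice: 1=red, 2=red, 3=blue, 4=green, 5=blue, 6=blue, 7=purple, 8=green, 9=red, 10=yellow. No two adjacent vertices share a color.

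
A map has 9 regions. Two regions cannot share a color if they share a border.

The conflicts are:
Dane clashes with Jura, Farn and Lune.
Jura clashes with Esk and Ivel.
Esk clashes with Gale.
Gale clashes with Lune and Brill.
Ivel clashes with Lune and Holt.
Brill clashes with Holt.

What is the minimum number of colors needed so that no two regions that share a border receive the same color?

3

The cycle Gale-Lune-Dane-Jura-Esk-Gale has odd length 5, so it cannot be 2-colored; at least 3 colors are needed.
3 colors suffice: color 1 → {Jura, Gale, Farn, Holt}; color 2 → {Esk, Lune, Brill}; color 3 → {Dane, Ivel}. Every pair that conflicts lands in different colors.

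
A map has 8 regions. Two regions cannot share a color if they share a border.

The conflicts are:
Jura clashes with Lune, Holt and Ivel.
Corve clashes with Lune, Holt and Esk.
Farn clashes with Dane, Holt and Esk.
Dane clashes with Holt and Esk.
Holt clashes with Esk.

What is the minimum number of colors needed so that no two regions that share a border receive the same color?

Farn, Dane, Holt, Esk all conflict with each other, so at least 4 colors are needed.
4 colors suffice: color 1 → {Lune, Holt, Ivel}; color 2 → {Jura, Esk}; color 3 → {Corve, Dane}; color 4 → {Farn}. No two conflicting regions share a color.

4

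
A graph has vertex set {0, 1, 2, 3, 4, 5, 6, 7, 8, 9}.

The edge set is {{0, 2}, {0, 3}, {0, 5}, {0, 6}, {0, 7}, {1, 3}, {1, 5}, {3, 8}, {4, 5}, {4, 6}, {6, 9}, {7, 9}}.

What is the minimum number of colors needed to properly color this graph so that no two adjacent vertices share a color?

7 and 9 are adjacent, so at least 2 colors are needed.
2 colors suffice: color a → {0, 1, 4, 8, 9}; color b → {2, 3, 5, 6, 7}. Every edge joins two different colors.

2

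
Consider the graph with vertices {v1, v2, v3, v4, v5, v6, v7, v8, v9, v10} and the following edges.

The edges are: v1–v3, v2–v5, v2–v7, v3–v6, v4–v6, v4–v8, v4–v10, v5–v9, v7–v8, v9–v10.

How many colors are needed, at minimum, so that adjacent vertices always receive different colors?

The cycle v5-v9-v10-v4-v8-v7-v2-v5 has odd length 7, so it cannot be 2-colored; at least 3 colors are needed.
3 colors suffice: color R → {v2, v3, v4, v9}; color B → {v1, v5, v6, v8, v10}; color G → {v7}. Every edge joins two different colors.

3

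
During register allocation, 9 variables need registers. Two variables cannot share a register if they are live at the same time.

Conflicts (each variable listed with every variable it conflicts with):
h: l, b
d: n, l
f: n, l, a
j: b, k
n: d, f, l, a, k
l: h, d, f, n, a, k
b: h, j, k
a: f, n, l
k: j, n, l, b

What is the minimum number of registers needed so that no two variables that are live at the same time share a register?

f, n, l, a are mutually in conflict, so at least 4 registers are needed.
4 registers suffice: register 1 → {l, b}; register 2 → {h, j, n}; register 3 → {d, f, k}; register 4 → {a}. Each listed conflict is separated.

4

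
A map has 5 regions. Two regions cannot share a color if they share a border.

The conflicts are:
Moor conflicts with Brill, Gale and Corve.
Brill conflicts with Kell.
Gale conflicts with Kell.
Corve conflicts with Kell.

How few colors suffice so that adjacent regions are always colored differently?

2

Moor and Gale conflict, so at least 2 colors are needed.
2 colors suffice: color 1 → {Moor, Kell}; color 2 → {Brill, Gale, Corve}. No two conflicting regions share a color.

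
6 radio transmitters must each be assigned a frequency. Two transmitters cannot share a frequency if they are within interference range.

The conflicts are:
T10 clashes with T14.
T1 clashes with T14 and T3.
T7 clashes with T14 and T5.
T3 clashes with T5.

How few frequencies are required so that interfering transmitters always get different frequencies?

3

The cycle T14-T7-T5-T3-T1-T14 has odd length 5, so it cannot be 2-colored; at least 3 frequencies are needed.
3 frequencies suffice: frequency 1 → {T14, T5}; frequency 2 → {T10, T1, T7}; frequency 3 → {T3}. Each listed conflict is separated.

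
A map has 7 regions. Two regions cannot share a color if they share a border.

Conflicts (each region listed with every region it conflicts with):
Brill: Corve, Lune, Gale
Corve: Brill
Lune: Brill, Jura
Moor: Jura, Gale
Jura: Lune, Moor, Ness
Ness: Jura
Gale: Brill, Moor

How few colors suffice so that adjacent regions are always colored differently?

3

The cycle Brill-Lune-Jura-Moor-Gale-Brill has odd length 5, so it cannot be 2-colored; at least 3 colors are needed.
One proper 3-coloring: Brill=1, Corve=2, Lune=2, Moor=3, Jura=1, Ness=2, Gale=2. Every pair that conflicts lands in different colors.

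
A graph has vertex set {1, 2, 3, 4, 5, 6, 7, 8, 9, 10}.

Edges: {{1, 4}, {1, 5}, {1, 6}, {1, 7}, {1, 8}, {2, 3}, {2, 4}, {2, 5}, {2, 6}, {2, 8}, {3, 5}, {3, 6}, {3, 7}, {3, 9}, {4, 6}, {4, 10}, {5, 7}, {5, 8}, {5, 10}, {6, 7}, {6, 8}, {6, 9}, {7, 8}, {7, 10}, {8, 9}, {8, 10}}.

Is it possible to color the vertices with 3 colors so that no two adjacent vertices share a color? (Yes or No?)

1, 6, 7, 8 form a clique, so at least 4 colors are needed.
So 3 colors are not enough.

No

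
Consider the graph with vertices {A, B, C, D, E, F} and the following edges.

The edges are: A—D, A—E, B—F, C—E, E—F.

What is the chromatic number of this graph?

B and F are adjacent, so at least 2 colors are needed.
2 colors suffice: color red → {B, D, E}; color blue → {A, C, F}. Each edge has distinct colors on its endpoints.

2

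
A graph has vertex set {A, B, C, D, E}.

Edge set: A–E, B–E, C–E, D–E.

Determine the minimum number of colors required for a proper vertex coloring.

A and E are adjacent, so at least 2 colors are needed.
A valid assignment using 2 colors: A=2, B=2, C=2, D=2, E=1. No two adjacent vertices share a color.

2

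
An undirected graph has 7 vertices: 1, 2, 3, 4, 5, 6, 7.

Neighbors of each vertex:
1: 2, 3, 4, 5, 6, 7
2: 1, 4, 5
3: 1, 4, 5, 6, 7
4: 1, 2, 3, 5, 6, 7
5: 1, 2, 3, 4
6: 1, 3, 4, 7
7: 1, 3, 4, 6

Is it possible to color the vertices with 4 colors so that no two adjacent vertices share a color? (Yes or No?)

No

1, 3, 4, 6, 7 are mutually adjacent (a clique of size 5), so at least 5 colors are needed.
So 4 colors are not enough.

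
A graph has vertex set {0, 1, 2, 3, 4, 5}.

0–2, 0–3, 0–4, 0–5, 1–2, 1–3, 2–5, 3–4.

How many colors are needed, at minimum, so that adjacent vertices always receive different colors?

3

0, 2, 5 form a triangle, so at least 3 colors are needed.
3 colors suffice: color a → {0, 1}; color b → {2, 3}; color c → {4, 5}. No two adjacent vertices share a color.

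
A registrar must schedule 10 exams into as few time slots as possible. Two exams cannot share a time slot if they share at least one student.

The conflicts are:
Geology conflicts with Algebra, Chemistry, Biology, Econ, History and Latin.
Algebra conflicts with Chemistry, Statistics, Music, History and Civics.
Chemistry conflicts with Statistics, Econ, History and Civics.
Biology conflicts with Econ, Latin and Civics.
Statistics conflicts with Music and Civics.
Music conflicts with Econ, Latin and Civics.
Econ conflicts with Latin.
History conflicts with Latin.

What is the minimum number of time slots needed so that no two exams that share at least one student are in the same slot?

Geology, Algebra, Chemistry, History pairwise conflict, so at least 4 time slots are needed.
Using 4 time slots: Geology=2, Algebra=3, Chemistry=1, Biology=1, Statistics=4, Music=1, Econ=4, History=4, Latin=3, Civics=2. Each listed conflict is separated.

4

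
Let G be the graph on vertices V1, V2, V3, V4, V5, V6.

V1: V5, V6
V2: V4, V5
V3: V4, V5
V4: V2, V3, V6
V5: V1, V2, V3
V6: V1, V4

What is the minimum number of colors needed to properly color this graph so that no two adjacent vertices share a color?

3

The cycle V5-V3-V4-V6-V1-V5 has odd length 5, so it cannot be 2-colored; at least 3 colors are needed.
3 colors suffice: V1=2, V2=2, V3=2, V4=1, V5=1, V6=3. Each edge has distinct colors on its endpoints.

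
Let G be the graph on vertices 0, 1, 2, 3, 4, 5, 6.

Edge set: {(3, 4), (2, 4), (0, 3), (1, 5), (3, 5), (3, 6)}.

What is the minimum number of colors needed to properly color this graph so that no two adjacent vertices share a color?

2

3 and 6 are adjacent, so at least 2 colors are needed.
2 colors suffice: color a → {1, 2, 3}; color b → {0, 4, 5, 6}. Every edge joins two different colors.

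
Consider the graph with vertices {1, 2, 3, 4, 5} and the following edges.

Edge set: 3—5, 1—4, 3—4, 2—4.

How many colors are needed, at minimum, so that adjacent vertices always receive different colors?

2

3 and 5 are adjacent, so at least 2 colors are needed.
One proper 2-coloring: 1=blue, 2=blue, 3=blue, 4=red, 5=red. Each edge has distinct colors on its endpoints.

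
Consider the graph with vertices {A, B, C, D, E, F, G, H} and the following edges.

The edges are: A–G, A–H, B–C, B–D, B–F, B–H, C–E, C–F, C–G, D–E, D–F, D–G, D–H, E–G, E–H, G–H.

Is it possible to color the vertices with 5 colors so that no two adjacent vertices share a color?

Yes

The chromatic number is 4. D, E, G, H form a clique, so at least 4 colors are needed.
One proper 4-coloring: A=1, B=3, C=1, D=1, E=4, F=2, G=3, H=2.
Since 5 ≥ 4, a proper 5-coloring certainly exists.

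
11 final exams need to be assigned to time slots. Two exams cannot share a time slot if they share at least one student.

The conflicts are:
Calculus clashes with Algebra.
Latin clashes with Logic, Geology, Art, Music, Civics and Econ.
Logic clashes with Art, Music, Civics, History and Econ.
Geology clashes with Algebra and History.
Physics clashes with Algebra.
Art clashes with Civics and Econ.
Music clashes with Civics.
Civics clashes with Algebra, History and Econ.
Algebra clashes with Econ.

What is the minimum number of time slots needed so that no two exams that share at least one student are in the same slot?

5

Latin, Logic, Art, Civics, Econ are mutually in conflict, so at least 5 time slots are needed.
5 time slots suffice: time slot 1 → {Calculus, Geology, Physics, Civics}; time slot 2 → {Logic, Algebra}; time slot 3 → {Latin, History}; time slot 4 → {Music, Econ}; time slot 5 → {Art}. Every pair that conflicts lands in different time slots.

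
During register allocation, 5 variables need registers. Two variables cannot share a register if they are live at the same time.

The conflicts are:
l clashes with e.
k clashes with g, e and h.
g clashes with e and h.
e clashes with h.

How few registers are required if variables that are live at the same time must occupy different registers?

4

k, g, e, h all conflict with each other, so at least 4 registers are needed.
4 registers suffice: register 1 → {e}; register 2 → {l, h}; register 3 → {k}; register 4 → {g}. Every pair that conflicts lands in different registers.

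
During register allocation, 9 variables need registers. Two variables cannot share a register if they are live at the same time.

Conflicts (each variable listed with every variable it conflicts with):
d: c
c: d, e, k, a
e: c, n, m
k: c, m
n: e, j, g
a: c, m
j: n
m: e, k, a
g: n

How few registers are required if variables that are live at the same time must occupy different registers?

2

n and j conflict, so at least 2 registers are needed.
2 registers suffice: d=2, c=1, e=2, k=2, n=1, a=2, j=2, m=1, g=2. No two conflicting variables share a register.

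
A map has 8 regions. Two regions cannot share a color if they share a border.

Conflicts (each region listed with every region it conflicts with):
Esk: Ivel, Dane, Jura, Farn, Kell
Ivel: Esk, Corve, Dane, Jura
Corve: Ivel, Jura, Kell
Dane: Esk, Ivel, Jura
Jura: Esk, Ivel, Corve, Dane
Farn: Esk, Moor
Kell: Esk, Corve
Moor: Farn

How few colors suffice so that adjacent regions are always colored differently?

4

Esk, Ivel, Dane, Jura all conflict with each other, so at least 4 colors are needed.
4 colors suffice: color 1 → {Esk, Corve, Moor}; color 2 → {Ivel, Farn, Kell}; color 3 → {Jura}; color 4 → {Dane}. Every pair that conflicts lands in different colors.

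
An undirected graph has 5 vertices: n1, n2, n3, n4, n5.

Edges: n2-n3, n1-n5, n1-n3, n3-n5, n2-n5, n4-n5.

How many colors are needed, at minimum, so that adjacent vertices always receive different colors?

n2, n3, n5 are pairwise adjacent, so at least 3 colors are needed.
One proper 3-coloring: n1=3, n2=3, n3=2, n4=2, n5=1. No two adjacent vertices share a color.

3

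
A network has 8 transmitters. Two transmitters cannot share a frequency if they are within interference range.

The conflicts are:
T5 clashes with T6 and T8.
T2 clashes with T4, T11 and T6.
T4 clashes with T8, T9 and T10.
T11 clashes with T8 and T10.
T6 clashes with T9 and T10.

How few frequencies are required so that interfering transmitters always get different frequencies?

3

The cycle T6-T10-T11-T8-T5-T6 has odd length 5, so it cannot be 2-colored; at least 3 frequencies are needed.
3 frequencies suffice: frequency 1 → {T4, T11, T6}; frequency 2 → {T2, T8, T9, T10}; frequency 3 → {T5}. Every pair that conflicts lands in different frequencies.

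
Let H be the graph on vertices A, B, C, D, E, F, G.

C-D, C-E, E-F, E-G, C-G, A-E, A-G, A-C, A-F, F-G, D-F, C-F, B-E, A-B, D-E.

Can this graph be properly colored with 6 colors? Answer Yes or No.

The chromatic number is 5. A, C, E, F, G are mutually adjacent (a clique of size 5), so at least 5 colors are needed.
5 colors suffice: color red → {E}; color blue → {B, C}; color green → {F}; color yellow → {A, D}; color purple → {G}.
Since 6 ≥ 5, a proper 6-coloring certainly exists.

Yes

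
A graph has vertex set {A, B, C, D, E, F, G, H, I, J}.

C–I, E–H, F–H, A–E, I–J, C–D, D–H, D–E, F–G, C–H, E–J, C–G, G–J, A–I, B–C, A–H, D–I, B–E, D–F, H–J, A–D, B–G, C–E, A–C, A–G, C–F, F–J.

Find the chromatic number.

5

A, C, D, E, H are pairwise adjacent (a clique of size 5), so at least 5 colors are needed.
5 colors suffice: A=2, B=2, C=1, D=3, E=5, F=2, G=3, H=4, I=4, J=1. Each edge has distinct colors on its endpoints.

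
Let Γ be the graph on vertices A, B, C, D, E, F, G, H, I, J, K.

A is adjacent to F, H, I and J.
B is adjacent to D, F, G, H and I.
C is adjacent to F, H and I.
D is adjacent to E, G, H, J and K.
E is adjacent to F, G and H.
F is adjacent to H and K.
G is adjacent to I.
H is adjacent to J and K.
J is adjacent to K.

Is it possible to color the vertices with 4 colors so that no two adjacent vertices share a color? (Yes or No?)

Yes

The chromatic number is 4. D, H, J, K are mutually adjacent (a clique of size 4), so at least 4 colors are needed.
4 colors suffice: color 1 → {G, H}; color 2 → {D, F, I}; color 3 → {B, C, E, J}; color 4 → {A, K}.
That is already a proper 4-coloring.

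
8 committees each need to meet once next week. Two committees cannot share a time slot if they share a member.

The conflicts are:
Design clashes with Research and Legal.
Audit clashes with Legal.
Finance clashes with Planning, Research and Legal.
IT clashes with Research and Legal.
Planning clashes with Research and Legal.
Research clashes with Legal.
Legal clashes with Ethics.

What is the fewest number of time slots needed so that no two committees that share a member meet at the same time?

4

Finance, Planning, Research, Legal all conflict with each other, so at least 4 time slots are needed.
4 time slots suffice: Design=3, Audit=2, Finance=3, IT=3, Planning=4, Research=2, Legal=1, Ethics=2. No two conflicting committees share a time slot.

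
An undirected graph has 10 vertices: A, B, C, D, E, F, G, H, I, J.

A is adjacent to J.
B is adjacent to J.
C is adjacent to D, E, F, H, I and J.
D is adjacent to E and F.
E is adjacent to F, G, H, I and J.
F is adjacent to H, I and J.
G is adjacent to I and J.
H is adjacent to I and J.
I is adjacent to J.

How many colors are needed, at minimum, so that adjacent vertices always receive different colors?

C, E, F, H, I, J are mutually adjacent (a clique of size 6), so at least 6 colors are needed.
6 colors suffice: color 1 → {D, J}; color 2 → {A, B, E}; color 3 → {F, G}; color 4 → {I}; color 5 → {C}; color 6 → {H}. Each edge has distinct colors on its endpoints.

6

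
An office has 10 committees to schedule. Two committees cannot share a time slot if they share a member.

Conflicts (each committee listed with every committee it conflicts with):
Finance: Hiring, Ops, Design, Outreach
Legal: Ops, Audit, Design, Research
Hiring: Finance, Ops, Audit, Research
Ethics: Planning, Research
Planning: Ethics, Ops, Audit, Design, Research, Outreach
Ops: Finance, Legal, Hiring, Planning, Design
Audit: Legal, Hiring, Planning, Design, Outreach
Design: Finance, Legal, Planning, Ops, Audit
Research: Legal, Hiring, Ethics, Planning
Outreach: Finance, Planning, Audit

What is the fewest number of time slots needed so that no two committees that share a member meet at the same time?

3

Ethics, Planning, Research all conflict with each other, so at least 3 time slots are needed.
3 time slots suffice: Finance=1, Legal=1, Hiring=2, Ethics=2, Planning=1, Ops=3, Audit=3, Design=2, Research=3, Outreach=2. Each listed conflict is separated.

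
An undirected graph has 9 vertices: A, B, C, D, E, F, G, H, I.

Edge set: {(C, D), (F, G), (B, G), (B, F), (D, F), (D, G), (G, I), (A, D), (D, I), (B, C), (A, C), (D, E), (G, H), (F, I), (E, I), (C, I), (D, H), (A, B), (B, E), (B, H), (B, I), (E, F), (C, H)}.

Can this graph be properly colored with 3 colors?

D, E, F, I are mutually adjacent (a clique of size 4), so at least 4 colors are needed.
So 3 colors are not enough.

No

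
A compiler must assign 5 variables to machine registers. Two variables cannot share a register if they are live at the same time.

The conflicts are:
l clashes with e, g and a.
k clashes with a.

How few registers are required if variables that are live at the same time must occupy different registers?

l and e conflict, so at least 2 registers are needed.
2 registers suffice: register 1 → {l, k}; register 2 → {e, g, a}. No two conflicting variables share a register.

2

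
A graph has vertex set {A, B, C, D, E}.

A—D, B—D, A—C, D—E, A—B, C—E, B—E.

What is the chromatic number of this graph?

3

A, B, D are mutually adjacent, so at least 3 colors are needed.
One proper 3-coloring: A=1, B=2, C=2, D=3, E=1. Every edge joins two different colors.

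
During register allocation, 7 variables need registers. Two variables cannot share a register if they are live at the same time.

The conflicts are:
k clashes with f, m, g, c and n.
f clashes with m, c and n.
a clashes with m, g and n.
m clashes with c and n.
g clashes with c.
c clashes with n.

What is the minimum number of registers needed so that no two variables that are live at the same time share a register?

5

k, f, m, c, n pairwise conflict, so at least 5 registers are needed.
5 registers suffice: k=4, f=5, a=1, m=2, g=2, c=1, n=3. No two conflicting variables share a register.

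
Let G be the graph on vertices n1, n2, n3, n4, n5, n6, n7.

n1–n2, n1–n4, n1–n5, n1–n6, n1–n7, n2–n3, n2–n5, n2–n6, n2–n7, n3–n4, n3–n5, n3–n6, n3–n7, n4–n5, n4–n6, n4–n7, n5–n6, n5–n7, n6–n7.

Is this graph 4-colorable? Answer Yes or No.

No

n2, n3, n5, n6, n7 form a clique, so at least 5 colors are needed.
So 4 colors are not enough.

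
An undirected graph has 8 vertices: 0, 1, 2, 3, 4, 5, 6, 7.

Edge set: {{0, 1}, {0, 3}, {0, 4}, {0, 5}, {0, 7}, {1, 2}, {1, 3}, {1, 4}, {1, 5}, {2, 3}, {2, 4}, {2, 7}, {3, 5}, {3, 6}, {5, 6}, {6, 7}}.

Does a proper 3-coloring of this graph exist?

No

0, 1, 3, 5 are mutually adjacent (a clique of size 4), so at least 4 colors are needed.
So 3 colors are not enough.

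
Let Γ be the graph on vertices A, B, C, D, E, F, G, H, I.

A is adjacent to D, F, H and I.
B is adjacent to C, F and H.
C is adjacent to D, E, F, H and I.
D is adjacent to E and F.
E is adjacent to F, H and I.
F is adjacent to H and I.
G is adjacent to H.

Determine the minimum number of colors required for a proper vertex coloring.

B, C, F, H are pairwise adjacent (a clique of size 4), so at least 4 colors are needed.
4 colors suffice: color red → {F, G}; color blue → {D, H, I}; color green → {A, C}; color yellow → {B, E}. No two adjacent vertices share a color.

4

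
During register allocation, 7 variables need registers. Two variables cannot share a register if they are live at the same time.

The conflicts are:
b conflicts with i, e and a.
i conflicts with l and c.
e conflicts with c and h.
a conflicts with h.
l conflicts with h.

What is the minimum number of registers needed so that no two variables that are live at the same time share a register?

3

The cycle h-l-i-b-e-h has odd length 5, so it cannot be 2-colored; at least 3 registers are needed.
A valid assignment using 3 registers: b=2, i=1, e=1, a=1, l=3, c=2, h=2. No two conflicting variables share a register.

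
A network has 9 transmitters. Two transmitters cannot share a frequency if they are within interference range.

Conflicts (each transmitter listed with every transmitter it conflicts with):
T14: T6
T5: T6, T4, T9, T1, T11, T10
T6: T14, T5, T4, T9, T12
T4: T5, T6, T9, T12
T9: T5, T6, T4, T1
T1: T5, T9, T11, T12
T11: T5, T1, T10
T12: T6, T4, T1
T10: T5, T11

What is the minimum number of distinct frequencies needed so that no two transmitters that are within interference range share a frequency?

T5, T6, T4, T9 all conflict with each other, so at least 4 frequencies are needed.
Using 4 frequencies: T14=1, T5=1, T6=2, T4=4, T9=3, T1=2, T11=3, T12=1, T10=2. Each listed conflict is separated.

4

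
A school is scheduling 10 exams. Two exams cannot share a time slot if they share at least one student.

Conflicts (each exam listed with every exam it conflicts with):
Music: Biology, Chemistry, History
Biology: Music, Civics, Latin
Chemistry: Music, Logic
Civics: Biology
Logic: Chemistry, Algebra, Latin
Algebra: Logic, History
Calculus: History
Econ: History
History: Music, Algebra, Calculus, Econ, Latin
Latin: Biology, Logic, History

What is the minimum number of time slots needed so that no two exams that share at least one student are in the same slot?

3

The cycle Chemistry-Music-History-Latin-Logic-Chemistry has odd length 5, so it cannot be 2-colored; at least 3 time slots are needed.
Using 3 time slots: Music=2, Biology=1, Chemistry=3, Civics=2, Logic=1, Algebra=2, Calculus=2, Econ=2, History=1, Latin=2. Each listed conflict is separated.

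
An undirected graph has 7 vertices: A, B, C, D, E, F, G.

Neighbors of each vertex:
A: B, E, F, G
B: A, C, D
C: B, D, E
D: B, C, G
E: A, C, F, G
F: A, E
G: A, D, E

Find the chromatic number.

A, E, G are mutually adjacent, so at least 3 colors are needed.
3 colors suffice: color 1 → {D, E}; color 2 → {A, C}; color 3 → {B, F, G}. No two adjacent vertices share a color.

3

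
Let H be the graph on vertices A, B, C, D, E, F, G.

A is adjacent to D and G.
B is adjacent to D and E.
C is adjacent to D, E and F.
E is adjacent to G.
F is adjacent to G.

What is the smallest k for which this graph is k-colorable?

3

The cycle D-A-G-F-C-D has odd length 5, so it cannot be 2-colored; at least 3 colors are needed.
One proper 3-coloring: A=3, B=1, C=1, D=2, E=2, F=2, G=1. No two adjacent vertices share a color.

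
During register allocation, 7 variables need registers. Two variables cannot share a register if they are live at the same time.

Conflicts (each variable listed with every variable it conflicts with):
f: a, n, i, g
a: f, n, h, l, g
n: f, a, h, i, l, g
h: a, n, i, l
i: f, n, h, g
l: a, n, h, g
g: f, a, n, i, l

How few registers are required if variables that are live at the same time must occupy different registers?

a, n, h, l all conflict with each other, so at least 4 registers are needed.
4 registers suffice: f=4, a=2, n=1, h=3, i=2, l=4, g=3. No two conflicting variables share a register.

4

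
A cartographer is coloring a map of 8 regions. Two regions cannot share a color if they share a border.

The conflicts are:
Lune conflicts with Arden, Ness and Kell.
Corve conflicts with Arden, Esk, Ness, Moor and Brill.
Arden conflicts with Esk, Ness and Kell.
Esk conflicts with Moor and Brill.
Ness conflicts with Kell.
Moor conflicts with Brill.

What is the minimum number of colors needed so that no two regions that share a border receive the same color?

4

Lune, Arden, Ness, Kell all conflict with each other, so at least 4 colors are needed.
A valid assignment using 4 colors: Lune=4, Corve=1, Arden=2, Esk=3, Ness=3, Kell=1, Moor=2, Brill=4. No two conflicting regions share a color.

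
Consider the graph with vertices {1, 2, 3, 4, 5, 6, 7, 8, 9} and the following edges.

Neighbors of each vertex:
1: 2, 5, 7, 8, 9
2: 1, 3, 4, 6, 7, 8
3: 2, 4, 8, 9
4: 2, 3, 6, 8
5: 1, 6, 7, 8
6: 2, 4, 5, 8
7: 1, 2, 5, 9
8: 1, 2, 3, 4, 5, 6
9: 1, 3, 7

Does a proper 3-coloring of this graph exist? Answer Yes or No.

2, 3, 4, 8 are mutually adjacent (a clique of size 4), so at least 4 colors are needed.
So 3 colors are not enough.

No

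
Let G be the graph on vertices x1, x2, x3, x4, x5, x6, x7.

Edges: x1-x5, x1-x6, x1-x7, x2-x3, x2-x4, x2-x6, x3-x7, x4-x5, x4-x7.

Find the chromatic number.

The cycle x2-x4-x5-x1-x6-x2 has odd length 5, so it cannot be 2-colored; at least 3 colors are needed.
A valid assignment using 3 colors: x1=1, x2=2, x3=1, x4=1, x5=2, x6=3, x7=2. Each edge has distinct colors on its endpoints.

3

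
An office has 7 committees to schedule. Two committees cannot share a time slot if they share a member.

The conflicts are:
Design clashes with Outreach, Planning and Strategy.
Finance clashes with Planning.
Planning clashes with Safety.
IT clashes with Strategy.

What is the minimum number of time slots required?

2

Design and Strategy conflict, so at least 2 time slots are needed.
A valid assignment using 2 time slots: Design=1, Finance=1, Outreach=2, Planning=2, IT=1, Safety=1, Strategy=2. Every pair that conflicts lands in different time slots.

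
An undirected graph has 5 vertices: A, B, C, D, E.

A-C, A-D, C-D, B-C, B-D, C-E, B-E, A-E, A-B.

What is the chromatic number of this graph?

A, B, C, E form a clique, so at least 4 colors are needed.
4 colors suffice: color 1 → {B}; color 2 → {C}; color 3 → {A}; color 4 → {D, E}. Every edge joins two different colors.

4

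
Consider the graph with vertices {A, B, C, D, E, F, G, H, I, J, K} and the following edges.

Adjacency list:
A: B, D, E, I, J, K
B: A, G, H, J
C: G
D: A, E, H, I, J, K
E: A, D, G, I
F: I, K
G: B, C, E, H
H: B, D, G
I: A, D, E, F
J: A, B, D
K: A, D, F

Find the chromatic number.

A, D, E, I are mutually adjacent (a clique of size 4), so at least 4 colors are needed.
4 colors suffice: A=2, B=1, C=1, D=1, E=3, F=1, G=2, H=3, I=4, J=3, K=3. No two adjacent vertices share a color.

4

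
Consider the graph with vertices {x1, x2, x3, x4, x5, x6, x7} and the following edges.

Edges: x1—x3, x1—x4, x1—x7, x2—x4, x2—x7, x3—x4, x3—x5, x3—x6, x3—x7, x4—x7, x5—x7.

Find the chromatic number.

4

x1, x3, x4, x7 are mutually adjacent (a clique of size 4), so at least 4 colors are needed.
4 colors suffice: x1=4, x2=1, x3=1, x4=3, x5=3, x6=2, x7=2. No two adjacent vertices share a color.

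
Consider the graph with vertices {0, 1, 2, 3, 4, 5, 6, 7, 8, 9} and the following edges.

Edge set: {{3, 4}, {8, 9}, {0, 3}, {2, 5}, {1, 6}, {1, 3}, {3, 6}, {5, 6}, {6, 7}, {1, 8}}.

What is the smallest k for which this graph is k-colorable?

1, 3, 6 form a triangle, so at least 3 colors are needed.
3 colors suffice: color a → {3, 5, 7, 8}; color b → {0, 2, 4, 6, 9}; color c → {1}. Each edge has distinct colors on its endpoints.

3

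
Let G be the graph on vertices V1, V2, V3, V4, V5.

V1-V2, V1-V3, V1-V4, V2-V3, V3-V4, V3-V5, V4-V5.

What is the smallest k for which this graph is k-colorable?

3

V1, V3, V4 are pairwise adjacent, so at least 3 colors are needed.
A valid assignment using 3 colors: V1=3, V2=2, V3=1, V4=2, V5=3. Each edge has distinct colors on its endpoints.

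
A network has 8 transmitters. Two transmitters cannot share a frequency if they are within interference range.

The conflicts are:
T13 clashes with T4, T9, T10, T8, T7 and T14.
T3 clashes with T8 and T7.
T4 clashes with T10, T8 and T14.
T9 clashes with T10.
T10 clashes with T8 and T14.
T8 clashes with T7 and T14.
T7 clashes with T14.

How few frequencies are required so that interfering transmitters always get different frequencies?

T13, T4, T10, T8, T14 pairwise conflict, so at least 5 frequencies are needed.
5 frequencies suffice: T13=2, T3=2, T4=5, T9=1, T10=3, T8=1, T7=3, T14=4. Each listed conflict is separated.

5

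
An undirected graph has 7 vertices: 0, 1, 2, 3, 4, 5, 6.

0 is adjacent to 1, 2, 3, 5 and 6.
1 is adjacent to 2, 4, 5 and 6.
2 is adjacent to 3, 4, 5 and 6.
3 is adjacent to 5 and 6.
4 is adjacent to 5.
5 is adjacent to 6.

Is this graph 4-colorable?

0, 1, 2, 5, 6 form a clique, so at least 5 colors are needed.
So 4 colors are not enough.

No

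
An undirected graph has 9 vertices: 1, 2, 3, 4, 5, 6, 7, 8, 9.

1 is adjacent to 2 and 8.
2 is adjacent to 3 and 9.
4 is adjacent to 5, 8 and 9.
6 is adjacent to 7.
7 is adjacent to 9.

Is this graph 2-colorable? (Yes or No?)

No

The cycle 1-2-9-4-8-1 has odd length 5, so it cannot be 2-colored; at least 3 colors are needed.
So 2 colors are not enough.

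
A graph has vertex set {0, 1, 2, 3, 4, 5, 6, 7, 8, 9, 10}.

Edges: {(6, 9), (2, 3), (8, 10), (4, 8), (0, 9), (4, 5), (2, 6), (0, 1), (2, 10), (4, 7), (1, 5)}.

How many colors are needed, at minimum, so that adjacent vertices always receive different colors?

The cycle 5-4-8-10-2-6-9-0-1-5 has odd length 9, so it cannot be 2-colored; at least 3 colors are needed.
One proper 3-coloring: 0=b, 1=a, 2=a, 3=b, 4=a, 5=b, 6=b, 7=b, 8=b, 9=a, 10=c. No two adjacent vertices share a color.

3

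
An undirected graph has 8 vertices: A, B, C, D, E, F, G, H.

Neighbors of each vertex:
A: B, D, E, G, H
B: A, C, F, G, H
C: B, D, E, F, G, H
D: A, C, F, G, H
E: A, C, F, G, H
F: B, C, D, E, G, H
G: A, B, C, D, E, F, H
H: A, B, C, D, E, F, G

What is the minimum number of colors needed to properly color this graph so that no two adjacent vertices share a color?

C, D, F, G, H are mutually adjacent (a clique of size 5), so at least 5 colors are needed.
5 colors suffice: A=3, B=5, C=4, D=5, E=5, F=3, G=1, H=2. Every edge joins two different colors.

5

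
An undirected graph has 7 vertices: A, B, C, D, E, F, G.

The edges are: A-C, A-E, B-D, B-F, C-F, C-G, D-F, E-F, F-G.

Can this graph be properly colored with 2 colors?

No

C, F, G are pairwise adjacent, so at least 3 colors are needed.
So 2 colors are not enough.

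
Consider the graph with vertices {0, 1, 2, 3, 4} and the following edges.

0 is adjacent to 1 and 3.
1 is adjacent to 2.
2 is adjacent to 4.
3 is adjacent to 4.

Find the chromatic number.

3

The cycle 1-2-4-3-0-1 has odd length 5, so it cannot be 2-colored; at least 3 colors are needed.
3 colors suffice: color a → {0, 4}; color b → {2, 3}; color c → {1}. No two adjacent vertices share a color.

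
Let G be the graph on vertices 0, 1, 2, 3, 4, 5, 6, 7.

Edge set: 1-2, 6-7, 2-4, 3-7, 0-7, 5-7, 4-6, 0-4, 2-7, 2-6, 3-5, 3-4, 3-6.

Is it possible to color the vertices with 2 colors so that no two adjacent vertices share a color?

3, 4, 6 are pairwise adjacent, so at least 3 colors are needed.
So 2 colors are not enough.

No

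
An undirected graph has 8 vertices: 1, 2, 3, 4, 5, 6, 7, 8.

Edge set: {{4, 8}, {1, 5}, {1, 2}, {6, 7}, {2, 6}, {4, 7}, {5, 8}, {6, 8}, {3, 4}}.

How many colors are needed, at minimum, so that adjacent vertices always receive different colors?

3

The cycle 1-2-6-8-5-1 has odd length 5, so it cannot be 2-colored; at least 3 colors are needed.
3 colors suffice: color red → {1, 4, 6}; color blue → {2, 3, 7, 8}; color green → {5}. Every edge joins two different colors.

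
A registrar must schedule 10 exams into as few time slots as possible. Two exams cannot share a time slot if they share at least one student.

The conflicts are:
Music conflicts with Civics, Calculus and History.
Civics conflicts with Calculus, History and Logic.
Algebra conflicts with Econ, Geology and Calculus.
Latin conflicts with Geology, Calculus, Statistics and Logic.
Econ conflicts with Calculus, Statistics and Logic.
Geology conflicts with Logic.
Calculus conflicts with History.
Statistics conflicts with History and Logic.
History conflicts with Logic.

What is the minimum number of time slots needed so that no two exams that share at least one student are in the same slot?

4

Music, Civics, Calculus, History all conflict with each other, so at least 4 time slots are needed.
4 time slots suffice: time slot 1 → {Calculus, Logic}; time slot 2 → {Latin, Econ, History}; time slot 3 → {Civics, Geology, Statistics}; time slot 4 → {Music, Algebra}. Each listed conflict is separated.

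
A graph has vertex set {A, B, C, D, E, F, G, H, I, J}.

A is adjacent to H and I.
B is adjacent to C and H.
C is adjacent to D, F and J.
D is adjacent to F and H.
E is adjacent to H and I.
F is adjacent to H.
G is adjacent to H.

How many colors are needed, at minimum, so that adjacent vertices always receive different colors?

3

D, F, H form a triangle, so at least 3 colors are needed.
One proper 3-coloring: A=blue, B=blue, C=red, D=green, E=blue, F=blue, G=blue, H=red, I=red, J=blue. No two adjacent vertices share a color.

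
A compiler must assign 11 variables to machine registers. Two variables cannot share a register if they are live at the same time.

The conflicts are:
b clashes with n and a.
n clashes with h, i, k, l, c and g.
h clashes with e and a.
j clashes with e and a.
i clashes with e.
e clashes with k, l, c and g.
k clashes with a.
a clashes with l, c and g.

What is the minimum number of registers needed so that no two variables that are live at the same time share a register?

e and l conflict, so at least 2 registers are needed.
A valid assignment using 2 registers: b=2, n=1, h=2, j=2, i=2, e=1, k=2, a=1, l=2, c=2, g=2. No two conflicting variables share a register.

2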